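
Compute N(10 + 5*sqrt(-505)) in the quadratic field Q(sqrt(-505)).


N(a + b*sqrt(d)) = a^2 - d*b^2
= (10)^2 - (-505)*(5)^2
= 100 + 12625
= 12725

12725


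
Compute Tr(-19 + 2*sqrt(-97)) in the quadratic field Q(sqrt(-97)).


Tr(a + b*sqrt(d)) = (a + b*sqrt(d)) + (a - b*sqrt(d)) = 2a
= 2 * (-19)
= -38

-38


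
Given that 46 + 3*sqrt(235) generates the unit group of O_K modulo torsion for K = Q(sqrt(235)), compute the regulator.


epsilon = 46 + 3*sqrt(235)
= 91.9891
R = ln(91.9891)
= 4.5217

4.5217


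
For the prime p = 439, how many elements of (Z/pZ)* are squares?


For prime p, the number of non-zero quadratic residues is (p-1)/2.
= (439-1)/2
= 219

219


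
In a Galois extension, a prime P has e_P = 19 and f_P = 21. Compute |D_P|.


|D_P| = e * f
= 19 * 21
= 399

399


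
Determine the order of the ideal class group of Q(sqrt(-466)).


K = Q(sqrt(-466)). d mod 4 = 2, so D = disc(K) = 4d = -1864
h(K) equals the number of primitive reduced positive-definite forms (a, b, c) = a*x^2 + b*x*y + c*y^2 with b^2 - 4ac = D,
where reduced means |b| <= a <= c, with b >= 0 whenever |b| = a or a = c, and primitive means gcd(a, b, c) = 1.
Reduced forces 3a^2 <= |D| = 1864, so 1 <= a <= 24; b must have the parity of D, and c = (b^2 - D)/(4a) must be an integer >= a.
Enumerate a = 1..24, b in [-a, a]:
  a=1: (1, 0, 466)  [1]
  a=2: (2, 0, 233)  [1]
  a=3..4: none
  a=5: (5, -4, 94), (5, 4, 94)  [2]
  a=6..9: none
  a=10: (10, -4, 47), (10, 4, 47)  [2]
  a=11..18: none
  a=19: (19, -6, 25), (19, 6, 25)  [2]
  a=20..24: none
Total reduced forms: 1 + 1 + 2 + 2 + 2 = 8
h = 8

8


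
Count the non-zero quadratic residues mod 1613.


For prime p, the number of non-zero quadratic residues is (p-1)/2.
= (1613-1)/2
= 806

806


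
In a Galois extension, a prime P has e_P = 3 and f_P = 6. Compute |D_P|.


|D_P| = e * f
= 3 * 6
= 18

18


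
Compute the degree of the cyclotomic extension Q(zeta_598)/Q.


The degree equals Euler's totient phi(598).
598 = 2 * 13 * 23
phi(598) = 264

264


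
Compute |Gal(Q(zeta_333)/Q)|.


|Gal(Q(zeta_333)/Q)| = phi(333)
= 216

216


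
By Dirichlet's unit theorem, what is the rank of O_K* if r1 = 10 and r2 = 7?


By Dirichlet's unit theorem:
rank = r1 + r2 - 1
= 10 + 7 - 1
= 16

16


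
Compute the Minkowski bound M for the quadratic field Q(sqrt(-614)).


d = -614, d mod 4 = 2, so disc(K) = 4d = -2456; |disc(K)| = 2456
Imaginary quadratic field, so n = 2, s = r2 = 1, r1 = 0
M = (n!/n^n) * (4/pi)^s * sqrt(|disc(K)|) = (2!/2^2) * (4/pi)^1 * sqrt(2456)
= 0.5 * 1.273240 * 49.558047
= 31.5496

31.5496


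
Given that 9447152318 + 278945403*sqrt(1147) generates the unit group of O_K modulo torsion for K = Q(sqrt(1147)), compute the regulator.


epsilon = 9447152318 + 278945403*sqrt(1147)
= 1.8894e+10
R = ln(1.8894e+10)
= 23.6621

23.6621


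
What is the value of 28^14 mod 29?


p = 29 is prime and the exponent is (p-1)/2 = 14, so by Euler's criterion 28^14 = (28/29) = +1 or -1 mod 29.
Compute by square-and-multiply:
  14 = 8 + 4 + 2 (binary 1110)
  Repeated squaring mod 29: 28^1 = 28, 28^2 = 1, 28^4 = 1, 28^8 = 1
  28^14 = 28^8 * 28^4 * 28^2 = 1 * 1 * 1 mod 29
    1 * 1 = 1 = 1 mod 29
    1 * 1 = 1 = 1 mod 29
  28^14 = 1 mod 29
Result 1: 28 is a quadratic residue mod 29.
28^14 mod 29 = 1

1


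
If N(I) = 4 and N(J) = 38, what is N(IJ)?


N(IJ) = N(I) * N(J)
= 4 * 38
= 152

152


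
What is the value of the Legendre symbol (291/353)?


p = 353 is prime, so compute (291/353) with the reciprocity algorithm (Jacobi-symbol steps: pull out 2s via (2/n), flip via reciprocity, reduce):
  reciprocity: (291/353) -> +(353/291)
  reduce: (62/291)
  pull out 2: (2/291) = -1  (since 291 mod 8 = 3)
  reciprocity: (31/291) -> -(291/31)
  reduce: (12/31)
  pull out 2: (2/31) = +1  (since 31 mod 8 = 7)
  pull out 2: (2/31) = +1  (since 31 mod 8 = 7)
  reciprocity: (3/31) -> -(31/3)
  reduce: (1/3)
  (1/3) = 1
Product of signs = -1
(291/353) = -1

-1


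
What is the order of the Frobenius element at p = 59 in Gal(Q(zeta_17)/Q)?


The Frobenius at p in Gal(Q(zeta_n)/Q) = (Z/nZ)* is the class of p, so its order is ord_17(59), the smallest k >= 1 with 59^k = 1 mod 17.
n = 17 = 17, phi(17) = 16; the order divides phi(n).
Divisors of 16: 1, 2, 4, 8, 16
Repeated squaring mod 17: 59^1 = 8, 59^2 = 13, 59^4 = 16, 59^8 = 1, 59^16 = 1
Test divisors in increasing order:
  k=1: 59^1 = 8 mod 17
  k=2: 59^2 = 13 mod 17
  k=4: 59^4 = 16 mod 17
  k=8: 59^8 = 1 mod 17  <- first divisor giving 1
Order = 8

8


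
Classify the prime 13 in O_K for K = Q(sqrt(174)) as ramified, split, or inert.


K = Q(sqrt(174)). Since d mod 4 = 2, disc(K) = 696.
Check p | disc: 696 mod 13 = 7.
p does not divide disc. Compute Legendre symbol (d/p):
5^((13-1)/2) mod 13 = -1
(d/p) = -1, so p is inert: (p) stays prime with e=1, f=2, g=1.
Therefore p is inert.

inert


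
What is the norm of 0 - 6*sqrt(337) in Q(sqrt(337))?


N(a + b*sqrt(d)) = a^2 - d*b^2
= (0)^2 - (337)*(-6)^2
= 0 - 12132
= -12132

-12132


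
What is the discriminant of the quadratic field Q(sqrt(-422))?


For K = Q(sqrt(d)) with d squarefree: disc(K) = d if d = 1 mod 4, and disc(K) = 4d if d = 2 or 3 mod 4.
Here d = -422, and d mod 4 = 2.
d = 2 mod 4, not 1 (O_K = Z[sqrt(d)]), so disc(K) = 4d = 4 * (-422) = -1688

-1688


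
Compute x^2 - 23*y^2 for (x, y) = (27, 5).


x^2 - d*y^2
= 27^2 - 23*5^2
= 729 - 575
= 154

154


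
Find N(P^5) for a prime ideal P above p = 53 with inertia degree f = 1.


N(P^a) = p^(a*f)
= 53^(5*1)
= 53^5
= 418195493

418195493


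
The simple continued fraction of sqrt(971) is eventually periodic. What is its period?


Run the CF algorithm for sqrt(971).
a_0 = floor(sqrt(971)) = 31; set m_0=0, q_0=1.
Recurrence: m' = q*a - m,  q' = (d - m'^2)/q,  a' = floor((a_0 + m')/q').
  step 1: m=31, q=10, a=6
  step 2: m=29, q=13, a=4
  step 3: m=23, q=34, a=1
  step 4: m=11, q=25, a=1
  step 5: m=14, q=31, a=1
  step 6: m=17, q=22, a=2
  step 7: m=27, q=11, a=5
  step 8: m=28, q=17, a=3
  step 9: m=23, q=26, a=2
  step 10: m=29, q=5, a=12
  step 11: m=31, q=2, a=31
  step 12: m=31, q=5, a=12
  step 13: m=29, q=26, a=2
  step 14: m=23, q=17, a=3
  step 15: m=28, q=11, a=5
  step 16: m=27, q=22, a=2
  step 17: m=17, q=31, a=1
  step 18: m=14, q=25, a=1
  step 19: m=11, q=34, a=1
  step 20: m=23, q=13, a=4
  step 21: m=29, q=10, a=6
  step 22: m=31, q=1, a=62
a_22 = 2*a_0 = 62, so the period closes here.
sqrt(971) = [31; 6, 4, 1, 1, 1, 2, 5, 3, 2, 12, 31, 12, 2, 3, 5, 2, 1, 1, 1, 4, 6, 62]
Period length = 22

22


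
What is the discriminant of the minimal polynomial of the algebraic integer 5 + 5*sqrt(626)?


The element 5 + 5*sqrt(626) has minimal polynomial:
x^2 - 10*x - 15625
Discriminant = (-10)^2 - 4*(-15625)
= 100 + 62500
= 62600

62600


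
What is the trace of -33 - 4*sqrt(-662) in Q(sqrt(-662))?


Tr(a + b*sqrt(d)) = (a + b*sqrt(d)) + (a - b*sqrt(d)) = 2a
= 2 * (-33)
= -66

-66


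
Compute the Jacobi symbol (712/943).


Compute (712/943) via quadratic reciprocity:
  pull out 2: (2/943) = +1  (since 943 mod 8 = 7)
  pull out 2: (2/943) = +1  (since 943 mod 8 = 7)
  pull out 2: (2/943) = +1  (since 943 mod 8 = 7)
  reciprocity: (89/943) -> +(943/89)
  reduce: (53/89)
  reciprocity: (53/89) -> +(89/53)
  reduce: (36/53)
  pull out 2: (2/53) = -1  (since 53 mod 8 = 5)
  pull out 2: (2/53) = -1  (since 53 mod 8 = 5)
  reciprocity: (9/53) -> +(53/9)
  reduce: (8/9)
  pull out 2: (2/9) = +1  (since 9 mod 8 = 1)
  pull out 2: (2/9) = +1  (since 9 mod 8 = 1)
  pull out 2: (2/9) = +1  (since 9 mod 8 = 1)
  (1/9) = 1
Product of signs = 1

1


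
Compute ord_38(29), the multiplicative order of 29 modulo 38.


We want ord_38(29), the smallest k >= 1 with 29^k = 1 mod 38.
n = 38 = 2 * 19, phi(38) = 18; the order divides phi(n).
Divisors of 18: 1, 2, 3, 6, 9, 18
Repeated squaring mod 38: 29^1 = 29, 29^2 = 5, 29^4 = 25, 29^8 = 17, 29^16 = 23
Test divisors in increasing order:
  k=1: 29^1 = 29 mod 38
  k=2: 29^2 = 5 mod 38
  k=3: 29^3 = 5 * 29 = 31 mod 38
  k=6: 29^6 = 25 * 5 = 11 mod 38
  k=9: 29^9 = 17 * 29 = 37 mod 38
  k=18: 29^18 = 23 * 5 = 1 mod 38  <- first divisor giving 1
Order = 18

18


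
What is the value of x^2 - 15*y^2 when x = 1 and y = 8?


x^2 - d*y^2
= 1^2 - 15*8^2
= 1 - 960
= -959

-959


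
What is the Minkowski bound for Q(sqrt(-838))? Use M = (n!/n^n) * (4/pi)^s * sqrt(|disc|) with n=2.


d = -838, d mod 4 = 2, so disc(K) = 4d = -3352; |disc(K)| = 3352
Imaginary quadratic field, so n = 2, s = r2 = 1, r1 = 0
M = (n!/n^n) * (4/pi)^s * sqrt(|disc(K)|) = (2!/2^2) * (4/pi)^1 * sqrt(3352)
= 0.5 * 1.273240 * 57.896459
= 36.8580

36.8580


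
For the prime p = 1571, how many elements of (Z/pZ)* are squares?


For prime p, the number of non-zero quadratic residues is (p-1)/2.
= (1571-1)/2
= 785

785


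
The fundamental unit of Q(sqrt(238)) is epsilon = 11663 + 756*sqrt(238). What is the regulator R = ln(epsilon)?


epsilon = 11663 + 756*sqrt(238)
= 23326.0000
R = ln(23326.0000)
= 10.0573

10.0573


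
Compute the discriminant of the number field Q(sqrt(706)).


For K = Q(sqrt(d)) with d squarefree: disc(K) = d if d = 1 mod 4, and disc(K) = 4d if d = 2 or 3 mod 4.
Here d = 706, and d mod 4 = 2.
d = 2 mod 4, not 1 (O_K = Z[sqrt(d)]), so disc(K) = 4d = 4 * (706) = 2824

2824


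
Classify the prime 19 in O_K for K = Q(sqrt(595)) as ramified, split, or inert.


K = Q(sqrt(595)). Since d mod 4 = 3, disc(K) = 2380.
Check p | disc: 2380 mod 19 = 5.
p does not divide disc. Compute Legendre symbol (d/p):
6^((19-1)/2) mod 19 = 1
(d/p) = 1, so p splits: (p) = P*P' with e=1, f=1, g=2.
Therefore p is split.

split


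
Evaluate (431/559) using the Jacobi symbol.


Compute (431/559) via quadratic reciprocity:
  reciprocity: (431/559) -> -(559/431)
  reduce: (128/431)
  pull out 2: (2/431) = +1  (since 431 mod 8 = 7)
  pull out 2: (2/431) = +1  (since 431 mod 8 = 7)
  pull out 2: (2/431) = +1  (since 431 mod 8 = 7)
  pull out 2: (2/431) = +1  (since 431 mod 8 = 7)
  pull out 2: (2/431) = +1  (since 431 mod 8 = 7)
  pull out 2: (2/431) = +1  (since 431 mod 8 = 7)
  pull out 2: (2/431) = +1  (since 431 mod 8 = 7)
  (1/431) = 1
Product of signs = -1

-1


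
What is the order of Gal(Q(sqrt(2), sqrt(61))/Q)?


The 2 square roots of distinct primes are multiplicatively independent over Q,
so [K:Q] = 2^2 and Gal(K/Q) is isomorphic to (Z/2Z)^2.
|Gal| = 2^2 = 4

4


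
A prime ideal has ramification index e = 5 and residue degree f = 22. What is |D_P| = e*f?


|D_P| = e * f
= 5 * 22
= 110

110


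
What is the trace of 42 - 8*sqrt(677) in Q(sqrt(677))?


Tr(a + b*sqrt(d)) = (a + b*sqrt(d)) + (a - b*sqrt(d)) = 2a
= 2 * (42)
= 84

84


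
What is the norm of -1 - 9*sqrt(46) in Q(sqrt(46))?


N(a + b*sqrt(d)) = a^2 - d*b^2
= (-1)^2 - (46)*(-9)^2
= 1 - 3726
= -3725

-3725


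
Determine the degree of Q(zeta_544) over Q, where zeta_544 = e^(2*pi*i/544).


The degree equals Euler's totient phi(544).
544 = 2^5 * 17
phi(544) = 256

256


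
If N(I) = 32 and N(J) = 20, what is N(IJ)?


N(IJ) = N(I) * N(J)
= 32 * 20
= 640

640


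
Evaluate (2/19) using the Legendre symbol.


p = 19 is prime, so compute (2/19) with the reciprocity algorithm (Jacobi-symbol steps: pull out 2s via (2/n), flip via reciprocity, reduce):
  pull out 2: (2/19) = -1  (since 19 mod 8 = 3)
  (1/19) = 1
Product of signs = -1
(2/19) = -1

-1


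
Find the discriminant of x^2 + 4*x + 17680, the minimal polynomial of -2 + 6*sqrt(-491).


The element -2 + 6*sqrt(-491) has minimal polynomial:
x^2 + 4*x + 17680
Discriminant = (4)^2 - 4*(17680)
= 16 - 70720
= -70704

-70704


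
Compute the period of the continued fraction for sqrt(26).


Run the CF algorithm for sqrt(26).
a_0 = floor(sqrt(26)) = 5; set m_0=0, q_0=1.
Recurrence: m' = q*a - m,  q' = (d - m'^2)/q,  a' = floor((a_0 + m')/q').
  step 1: m=5, q=1, a=10
a_1 = 2*a_0 = 10, so the period closes here.
sqrt(26) = [5; 10]
Period length = 1

1


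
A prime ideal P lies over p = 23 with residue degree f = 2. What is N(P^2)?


N(P^a) = p^(a*f)
= 23^(2*2)
= 23^4
= 279841

279841


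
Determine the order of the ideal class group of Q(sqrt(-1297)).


K = Q(sqrt(-1297)). d mod 4 = 3, so D = disc(K) = 4d = -5188
h(K) equals the number of primitive reduced positive-definite forms (a, b, c) = a*x^2 + b*x*y + c*y^2 with b^2 - 4ac = D,
where reduced means |b| <= a <= c, with b >= 0 whenever |b| = a or a = c, and primitive means gcd(a, b, c) = 1.
Reduced forces 3a^2 <= |D| = 5188, so 1 <= a <= 41; b must have the parity of D, and c = (b^2 - D)/(4a) must be an integer >= a.
Enumerate a = 1..41, b in [-a, a]:
  a=1: (1, 0, 1297)  [1]
  a=2: (2, 2, 649)  [1]
  a=3..10: none
  a=11: (11, -2, 118), (11, 2, 118)  [2]
  a=12: none
  a=13: (13, -8, 101), (13, 8, 101)  [2]
  a=14..21: none
  a=22: (22, -2, 59), (22, 2, 59)  [2]
  a=23..25: none
  a=26: (26, -18, 53), (26, 18, 53)  [2]
  a=27..30: none
  a=31: (31, -12, 43), (31, 12, 43)  [2]
  a=32..41: none
Total reduced forms: 1 + 1 + 2 + 2 + 2 + 2 + 2 = 12
h = 12

12


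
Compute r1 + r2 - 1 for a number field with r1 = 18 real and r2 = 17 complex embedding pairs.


By Dirichlet's unit theorem:
rank = r1 + r2 - 1
= 18 + 17 - 1
= 34

34


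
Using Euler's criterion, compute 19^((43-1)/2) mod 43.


p = 43 is prime and the exponent is (p-1)/2 = 21, so by Euler's criterion 19^21 = (19/43) = +1 or -1 mod 43.
Compute by square-and-multiply:
  21 = 16 + 4 + 1 (binary 10101)
  Repeated squaring mod 43: 19^1 = 19, 19^2 = 17, 19^4 = 31, 19^8 = 15, 19^16 = 10
  19^21 = 19^16 * 19^4 * 19^1 = 10 * 31 * 19 mod 43
    10 * 31 = 310 = 9 mod 43
    9 * 19 = 171 = 42 mod 43
  19^21 = 42 mod 43
Result 42 = p - 1 = -1 mod 43: 19 is a quadratic non-residue mod 43. As a residue in [0, p-1] the value is 42.
19^21 mod 43 = 42

42


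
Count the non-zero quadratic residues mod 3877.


For prime p, the number of non-zero quadratic residues is (p-1)/2.
= (3877-1)/2
= 1938

1938


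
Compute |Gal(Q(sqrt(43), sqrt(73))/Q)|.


The 2 square roots of distinct primes are multiplicatively independent over Q,
so [K:Q] = 2^2 and Gal(K/Q) is isomorphic to (Z/2Z)^2.
|Gal| = 2^2 = 4

4


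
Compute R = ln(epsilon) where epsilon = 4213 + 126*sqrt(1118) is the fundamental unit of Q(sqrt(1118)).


epsilon = 4213 + 126*sqrt(1118)
= 8425.9999
R = ln(8425.9999)
= 9.0391

9.0391


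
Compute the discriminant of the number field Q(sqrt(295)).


For K = Q(sqrt(d)) with d squarefree: disc(K) = d if d = 1 mod 4, and disc(K) = 4d if d = 2 or 3 mod 4.
Here d = 295, and d mod 4 = 3.
d = 3 mod 4, not 1 (O_K = Z[sqrt(d)]), so disc(K) = 4d = 4 * (295) = 1180

1180


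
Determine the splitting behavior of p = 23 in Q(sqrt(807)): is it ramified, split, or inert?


K = Q(sqrt(807)). Since d mod 4 = 3, disc(K) = 3228.
Check p | disc: 3228 mod 23 = 8.
p does not divide disc. Compute Legendre symbol (d/p):
2^((23-1)/2) mod 23 = 1
(d/p) = 1, so p splits: (p) = P*P' with e=1, f=1, g=2.
Therefore p is split.

split


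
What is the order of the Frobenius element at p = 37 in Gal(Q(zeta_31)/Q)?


The Frobenius at p in Gal(Q(zeta_n)/Q) = (Z/nZ)* is the class of p, so its order is ord_31(37), the smallest k >= 1 with 37^k = 1 mod 31.
n = 31 = 31, phi(31) = 30; the order divides phi(n).
Divisors of 30: 1, 2, 3, 5, 6, 10, 15, 30
Repeated squaring mod 31: 37^1 = 6, 37^2 = 5, 37^4 = 25, 37^8 = 5, 37^16 = 25
Test divisors in increasing order:
  k=1: 37^1 = 6 mod 31
  k=2: 37^2 = 5 mod 31
  k=3: 37^3 = 5 * 6 = 30 mod 31
  k=5: 37^5 = 25 * 6 = 26 mod 31
  k=6: 37^6 = 25 * 5 = 1 mod 31  <- first divisor giving 1
Order = 6

6


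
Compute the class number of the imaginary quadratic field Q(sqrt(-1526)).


K = Q(sqrt(-1526)). d mod 4 = 2, so D = disc(K) = 4d = -6104
h(K) equals the number of primitive reduced positive-definite forms (a, b, c) = a*x^2 + b*x*y + c*y^2 with b^2 - 4ac = D,
where reduced means |b| <= a <= c, with b >= 0 whenever |b| = a or a = c, and primitive means gcd(a, b, c) = 1.
Reduced forces 3a^2 <= |D| = 6104, so 1 <= a <= 45; b must have the parity of D, and c = (b^2 - D)/(4a) must be an integer >= a.
Enumerate a = 1..45, b in [-a, a]:
  a=1: (1, 0, 1526)  [1]
  a=2: (2, 0, 763)  [1]
  a=3: (3, -2, 509), (3, 2, 509)  [2]
  a=4: none
  a=5: (5, -4, 306), (5, 4, 306)  [2]
  a=6: (6, -4, 255), (6, 4, 255)  [2]
  a=7: (7, 0, 218)  [1]
  a=8: none
  a=9: (9, -4, 170), (9, 4, 170)  [2]
  a=10: (10, -4, 153), (10, 4, 153)  [2]
  a=11: (11, -10, 141), (11, 10, 141)  [2]
  a=12..13: none
  a=14: (14, 0, 109)  [1]
  a=15: (15, -14, 105), (15, -4, 102), (15, 4, 102), (15, 14, 105)  [4]
  a=16: none
  a=17: (17, -4, 90), (17, 4, 90)  [2]
  a=18: (18, -4, 85), (18, 4, 85)  [2]
  a=19..20: none
  a=21: (21, -14, 75), (21, 14, 75)  [2]
  a=22: (22, -12, 71), (22, 12, 71)  [2]
  a=23..24: none
  a=25: (25, -14, 63), (25, 14, 63)  [2]
  a=26: none
  a=27: (27, -22, 61), (27, 22, 61)  [2]
  a=28..29: none
  a=30: (30, -16, 53), (30, -4, 51), (30, 4, 51), (30, 16, 53)  [4]
  a=31..32: none
  a=33: (33, -32, 54), (33, -10, 47), (33, 10, 47), (33, 32, 54)  [4]
  a=34: (34, -4, 45), (34, 4, 45)  [2]
  a=35: (35, -14, 45), (35, 14, 45)  [2]
  a=36: none
  a=37: (37, -36, 50), (37, 36, 50)  [2]
  a=38..40: none
  a=41: (41, -28, 42), (41, 28, 42)  [2]
  a=42..45: none
Total reduced forms: 1 + 1 + 2 + 2 + 2 + 1 + 2 + 2 + 2 + 1 + 4 + 2 + 2 + 2 + 2 + 2 + 2 + 4 + 4 + 2 + 2 + 2 + 2 = 48
h = 48

48


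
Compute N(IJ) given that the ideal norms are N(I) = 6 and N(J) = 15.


N(IJ) = N(I) * N(J)
= 6 * 15
= 90

90


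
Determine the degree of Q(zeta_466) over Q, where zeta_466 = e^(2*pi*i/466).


The degree equals Euler's totient phi(466).
466 = 2 * 233
phi(466) = 232

232


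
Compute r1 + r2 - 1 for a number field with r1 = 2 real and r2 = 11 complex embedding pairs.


By Dirichlet's unit theorem:
rank = r1 + r2 - 1
= 2 + 11 - 1
= 12

12


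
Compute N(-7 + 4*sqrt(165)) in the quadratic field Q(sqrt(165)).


N(a + b*sqrt(d)) = a^2 - d*b^2
= (-7)^2 - (165)*(4)^2
= 49 - 2640
= -2591

-2591


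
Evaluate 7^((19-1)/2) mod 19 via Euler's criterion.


p = 19 is prime and the exponent is (p-1)/2 = 9, so by Euler's criterion 7^9 = (7/19) = +1 or -1 mod 19.
Compute by square-and-multiply:
  9 = 8 + 1 (binary 1001)
  Repeated squaring mod 19: 7^1 = 7, 7^2 = 11, 7^4 = 7, 7^8 = 11
  7^9 = 7^8 * 7^1 = 11 * 7 mod 19
    11 * 7 = 77 = 1 mod 19
  7^9 = 1 mod 19
Result 1: 7 is a quadratic residue mod 19.
7^9 mod 19 = 1

1


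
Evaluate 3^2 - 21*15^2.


x^2 - d*y^2
= 3^2 - 21*15^2
= 9 - 4725
= -4716

-4716


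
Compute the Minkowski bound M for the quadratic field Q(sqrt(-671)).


d = -671, d mod 4 = 1, so disc(K) = d = -671; |disc(K)| = 671
Imaginary quadratic field, so n = 2, s = r2 = 1, r1 = 0
M = (n!/n^n) * (4/pi)^s * sqrt(|disc(K)|) = (2!/2^2) * (4/pi)^1 * sqrt(671)
= 0.5 * 1.273240 * 25.903668
= 16.4908

16.4908


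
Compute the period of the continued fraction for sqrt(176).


Run the CF algorithm for sqrt(176).
a_0 = floor(sqrt(176)) = 13; set m_0=0, q_0=1.
Recurrence: m' = q*a - m,  q' = (d - m'^2)/q,  a' = floor((a_0 + m')/q').
  step 1: m=13, q=7, a=3
  step 2: m=8, q=16, a=1
  step 3: m=8, q=7, a=3
  step 4: m=13, q=1, a=26
a_4 = 2*a_0 = 26, so the period closes here.
sqrt(176) = [13; 3, 1, 3, 26]
Period length = 4

4


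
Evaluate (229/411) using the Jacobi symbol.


Compute (229/411) via quadratic reciprocity:
  reciprocity: (229/411) -> +(411/229)
  reduce: (182/229)
  pull out 2: (2/229) = -1  (since 229 mod 8 = 5)
  reciprocity: (91/229) -> +(229/91)
  reduce: (47/91)
  reciprocity: (47/91) -> -(91/47)
  reduce: (44/47)
  pull out 2: (2/47) = +1  (since 47 mod 8 = 7)
  pull out 2: (2/47) = +1  (since 47 mod 8 = 7)
  reciprocity: (11/47) -> -(47/11)
  reduce: (3/11)
  reciprocity: (3/11) -> -(11/3)
  reduce: (2/3)
  pull out 2: (2/3) = -1  (since 3 mod 8 = 3)
  (1/3) = 1
Product of signs = -1

-1


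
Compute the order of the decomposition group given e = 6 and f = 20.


|D_P| = e * f
= 6 * 20
= 120

120


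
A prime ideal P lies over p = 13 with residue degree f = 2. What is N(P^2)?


N(P^a) = p^(a*f)
= 13^(2*2)
= 13^4
= 28561

28561


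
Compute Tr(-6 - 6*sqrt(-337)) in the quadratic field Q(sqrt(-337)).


Tr(a + b*sqrt(d)) = (a + b*sqrt(d)) + (a - b*sqrt(d)) = 2a
= 2 * (-6)
= -12

-12


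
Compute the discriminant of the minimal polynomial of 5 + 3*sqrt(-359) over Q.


The element 5 + 3*sqrt(-359) has minimal polynomial:
x^2 - 10*x + 3256
Discriminant = (-10)^2 - 4*(3256)
= 100 - 13024
= -12924

-12924


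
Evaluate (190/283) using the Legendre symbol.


p = 283 is prime, so compute (190/283) with the reciprocity algorithm (Jacobi-symbol steps: pull out 2s via (2/n), flip via reciprocity, reduce):
  pull out 2: (2/283) = -1  (since 283 mod 8 = 3)
  reciprocity: (95/283) -> -(283/95)
  reduce: (93/95)
  reciprocity: (93/95) -> +(95/93)
  reduce: (2/93)
  pull out 2: (2/93) = -1  (since 93 mod 8 = 5)
  (1/93) = 1
Product of signs = -1
(190/283) = -1

-1


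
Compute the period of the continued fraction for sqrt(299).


Run the CF algorithm for sqrt(299).
a_0 = floor(sqrt(299)) = 17; set m_0=0, q_0=1.
Recurrence: m' = q*a - m,  q' = (d - m'^2)/q,  a' = floor((a_0 + m')/q').
  step 1: m=17, q=10, a=3
  step 2: m=13, q=13, a=2
  step 3: m=13, q=10, a=3
  step 4: m=17, q=1, a=34
a_4 = 2*a_0 = 34, so the period closes here.
sqrt(299) = [17; 3, 2, 3, 34]
Period length = 4

4


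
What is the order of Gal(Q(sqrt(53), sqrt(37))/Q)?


The 2 square roots of distinct primes are multiplicatively independent over Q,
so [K:Q] = 2^2 and Gal(K/Q) is isomorphic to (Z/2Z)^2.
|Gal| = 2^2 = 4

4


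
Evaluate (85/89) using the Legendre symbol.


p = 89 is prime, so compute (85/89) with the reciprocity algorithm (Jacobi-symbol steps: pull out 2s via (2/n), flip via reciprocity, reduce):
  reciprocity: (85/89) -> +(89/85)
  reduce: (4/85)
  pull out 2: (2/85) = -1  (since 85 mod 8 = 5)
  pull out 2: (2/85) = -1  (since 85 mod 8 = 5)
  (1/85) = 1
Product of signs = 1
(85/89) = 1

1


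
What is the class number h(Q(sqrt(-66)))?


K = Q(sqrt(-66)). d mod 4 = 2, so D = disc(K) = 4d = -264
h(K) equals the number of primitive reduced positive-definite forms (a, b, c) = a*x^2 + b*x*y + c*y^2 with b^2 - 4ac = D,
where reduced means |b| <= a <= c, with b >= 0 whenever |b| = a or a = c, and primitive means gcd(a, b, c) = 1.
Reduced forces 3a^2 <= |D| = 264, so 1 <= a <= 9; b must have the parity of D, and c = (b^2 - D)/(4a) must be an integer >= a.
Enumerate a = 1..9, b in [-a, a]:
  a=1: (1, 0, 66)  [1]
  a=2: (2, 0, 33)  [1]
  a=3: (3, 0, 22)  [1]
  a=4: none
  a=5: (5, -4, 14), (5, 4, 14)  [2]
  a=6: (6, 0, 11)  [1]
  a=7: (7, -4, 10), (7, 4, 10)  [2]
  a=8..9: none
Total reduced forms: 1 + 1 + 1 + 2 + 1 + 2 = 8
h = 8

8


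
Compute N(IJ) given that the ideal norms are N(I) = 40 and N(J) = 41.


N(IJ) = N(I) * N(J)
= 40 * 41
= 1640

1640


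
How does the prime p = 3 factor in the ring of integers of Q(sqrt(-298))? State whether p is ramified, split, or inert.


K = Q(sqrt(-298)). Since d mod 4 = 2, disc(K) = -1192.
Check p | disc: -1192 mod 3 = 2.
p does not divide disc. Compute Legendre symbol (d/p):
2^((3-1)/2) mod 3 = -1
(d/p) = -1, so p is inert: (p) stays prime with e=1, f=2, g=1.
Therefore p is inert.

inert


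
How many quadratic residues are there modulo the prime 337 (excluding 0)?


For prime p, the number of non-zero quadratic residues is (p-1)/2.
= (337-1)/2
= 168

168


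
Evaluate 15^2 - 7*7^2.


x^2 - d*y^2
= 15^2 - 7*7^2
= 225 - 343
= -118

-118


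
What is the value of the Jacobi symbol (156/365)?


Compute (156/365) via quadratic reciprocity:
  pull out 2: (2/365) = -1  (since 365 mod 8 = 5)
  pull out 2: (2/365) = -1  (since 365 mod 8 = 5)
  reciprocity: (39/365) -> +(365/39)
  reduce: (14/39)
  pull out 2: (2/39) = +1  (since 39 mod 8 = 7)
  reciprocity: (7/39) -> -(39/7)
  reduce: (4/7)
  pull out 2: (2/7) = +1  (since 7 mod 8 = 7)
  pull out 2: (2/7) = +1  (since 7 mod 8 = 7)
  (1/7) = 1
Product of signs = -1

-1


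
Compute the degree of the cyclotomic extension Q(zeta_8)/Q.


The degree equals Euler's totient phi(8).
8 = 2^3
phi(8) = 4

4


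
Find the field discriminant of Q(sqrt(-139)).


For K = Q(sqrt(d)) with d squarefree: disc(K) = d if d = 1 mod 4, and disc(K) = 4d if d = 2 or 3 mod 4.
Here d = -139, and d mod 4 = 1.
d = 1 mod 4 (O_K = Z[(1+sqrt(d))/2]), so disc(K) = d = -139

-139


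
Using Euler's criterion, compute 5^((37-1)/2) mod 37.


p = 37 is prime and the exponent is (p-1)/2 = 18, so by Euler's criterion 5^18 = (5/37) = +1 or -1 mod 37.
Compute by square-and-multiply:
  18 = 16 + 2 (binary 10010)
  Repeated squaring mod 37: 5^1 = 5, 5^2 = 25, 5^4 = 33, 5^8 = 16, 5^16 = 34
  5^18 = 5^16 * 5^2 = 34 * 25 mod 37
    34 * 25 = 850 = 36 mod 37
  5^18 = 36 mod 37
Result 36 = p - 1 = -1 mod 37: 5 is a quadratic non-residue mod 37. As a residue in [0, p-1] the value is 36.
5^18 mod 37 = 36

36


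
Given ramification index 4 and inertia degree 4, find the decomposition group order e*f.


|D_P| = e * f
= 4 * 4
= 16

16


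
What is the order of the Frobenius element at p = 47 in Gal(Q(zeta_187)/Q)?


The Frobenius at p in Gal(Q(zeta_n)/Q) = (Z/nZ)* is the class of p, so its order is ord_187(47), the smallest k >= 1 with 47^k = 1 mod 187.
n = 187 = 11 * 17, phi(187) = 160; the order divides phi(n).
Divisors of 160: 1, 2, 4, 5, 8, 10, 16, 20, 32, 40, 80, 160
Repeated squaring mod 187: 47^1 = 47, 47^2 = 152, 47^4 = 103, 47^8 = 137, 47^16 = 69, 47^32 = 86, 47^64 = 103, 47^128 = 137
Test divisors in increasing order:
  k=1: 47^1 = 47 mod 187
  k=2: 47^2 = 152 mod 187
  k=4: 47^4 = 103 mod 187
  k=5: 47^5 = 103 * 47 = 166 mod 187
  k=8: 47^8 = 137 mod 187
  k=10: 47^10 = 137 * 152 = 67 mod 187
  k=16: 47^16 = 69 mod 187
  k=20: 47^20 = 69 * 103 = 1 mod 187  <- first divisor giving 1
Order = 20

20


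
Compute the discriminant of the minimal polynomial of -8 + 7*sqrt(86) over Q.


The element -8 + 7*sqrt(86) has minimal polynomial:
x^2 + 16*x - 4150
Discriminant = (16)^2 - 4*(-4150)
= 256 + 16600
= 16856

16856


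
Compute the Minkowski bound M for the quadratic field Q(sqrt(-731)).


d = -731, d mod 4 = 1, so disc(K) = d = -731; |disc(K)| = 731
Imaginary quadratic field, so n = 2, s = r2 = 1, r1 = 0
M = (n!/n^n) * (4/pi)^s * sqrt(|disc(K)|) = (2!/2^2) * (4/pi)^1 * sqrt(731)
= 0.5 * 1.273240 * 27.037012
= 17.2123

17.2123


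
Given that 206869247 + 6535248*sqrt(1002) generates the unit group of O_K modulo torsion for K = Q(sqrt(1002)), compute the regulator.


epsilon = 206869247 + 6535248*sqrt(1002)
= 4.1374e+08
R = ln(4.1374e+08)
= 19.8407

19.8407


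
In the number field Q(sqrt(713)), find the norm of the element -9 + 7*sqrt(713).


N(a + b*sqrt(d)) = a^2 - d*b^2
= (-9)^2 - (713)*(7)^2
= 81 - 34937
= -34856

-34856


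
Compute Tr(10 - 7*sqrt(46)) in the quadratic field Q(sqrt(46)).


Tr(a + b*sqrt(d)) = (a + b*sqrt(d)) + (a - b*sqrt(d)) = 2a
= 2 * (10)
= 20

20


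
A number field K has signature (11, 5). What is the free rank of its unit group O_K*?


By Dirichlet's unit theorem:
rank = r1 + r2 - 1
= 11 + 5 - 1
= 15

15


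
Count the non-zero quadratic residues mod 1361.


For prime p, the number of non-zero quadratic residues is (p-1)/2.
= (1361-1)/2
= 680

680


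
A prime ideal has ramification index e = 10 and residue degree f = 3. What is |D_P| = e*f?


|D_P| = e * f
= 10 * 3
= 30

30


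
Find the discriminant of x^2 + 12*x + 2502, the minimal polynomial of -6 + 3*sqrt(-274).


The element -6 + 3*sqrt(-274) has minimal polynomial:
x^2 + 12*x + 2502
Discriminant = (12)^2 - 4*(2502)
= 144 - 10008
= -9864

-9864


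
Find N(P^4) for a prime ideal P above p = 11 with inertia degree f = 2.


N(P^a) = p^(a*f)
= 11^(4*2)
= 11^8
= 214358881

214358881


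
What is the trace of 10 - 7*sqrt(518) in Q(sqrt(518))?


Tr(a + b*sqrt(d)) = (a + b*sqrt(d)) + (a - b*sqrt(d)) = 2a
= 2 * (10)
= 20

20


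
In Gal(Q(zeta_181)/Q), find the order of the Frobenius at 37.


The Frobenius at p in Gal(Q(zeta_n)/Q) = (Z/nZ)* is the class of p, so its order is ord_181(37), the smallest k >= 1 with 37^k = 1 mod 181.
n = 181 = 181, phi(181) = 180; the order divides phi(n).
Divisors of 180: 1, 2, 3, 4, 5, 6, 9, 10, 12, 15, 18, 20, 30, 36, 45, 60, 90, 180
Repeated squaring mod 181: 37^1 = 37, 37^2 = 102, 37^4 = 87, 37^8 = 148, 37^16 = 3, 37^32 = 9, 37^64 = 81, 37^128 = 45
Test divisors in increasing order:
  k=1: 37^1 = 37 mod 181
  k=2: 37^2 = 102 mod 181
  k=3: 37^3 = 102 * 37 = 154 mod 181
  k=4: 37^4 = 87 mod 181
  k=5: 37^5 = 87 * 37 = 142 mod 181
  k=6: 37^6 = 87 * 102 = 5 mod 181
  k=9: 37^9 = 148 * 37 = 46 mod 181
  k=10: 37^10 = 148 * 102 = 73 mod 181
  k=12: 37^12 = 148 * 87 = 25 mod 181
  k=15: 37^15 = 148 * 87 * 102 * 37 = 49 mod 181
  k=18: 37^18 = 3 * 102 = 125 mod 181
  k=20: 37^20 = 3 * 87 = 80 mod 181
  k=30: 37^30 = 3 * 148 * 87 * 102 = 48 mod 181
  k=36: 37^36 = 9 * 87 = 59 mod 181
  k=45: 37^45 = 9 * 148 * 87 * 37 = 180 mod 181
  k=60: 37^60 = 9 * 3 * 148 * 87 = 132 mod 181
  k=90: 37^90 = 81 * 3 * 148 * 102 = 1 mod 181  <- first divisor giving 1
Order = 90

90


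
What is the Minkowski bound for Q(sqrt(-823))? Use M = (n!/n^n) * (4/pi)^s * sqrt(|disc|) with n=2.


d = -823, d mod 4 = 1, so disc(K) = d = -823; |disc(K)| = 823
Imaginary quadratic field, so n = 2, s = r2 = 1, r1 = 0
M = (n!/n^n) * (4/pi)^s * sqrt(|disc(K)|) = (2!/2^2) * (4/pi)^1 * sqrt(823)
= 0.5 * 1.273240 * 28.687977
= 18.2633

18.2633


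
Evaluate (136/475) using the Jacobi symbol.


Compute (136/475) via quadratic reciprocity:
  pull out 2: (2/475) = -1  (since 475 mod 8 = 3)
  pull out 2: (2/475) = -1  (since 475 mod 8 = 3)
  pull out 2: (2/475) = -1  (since 475 mod 8 = 3)
  reciprocity: (17/475) -> +(475/17)
  reduce: (16/17)
  pull out 2: (2/17) = +1  (since 17 mod 8 = 1)
  pull out 2: (2/17) = +1  (since 17 mod 8 = 1)
  pull out 2: (2/17) = +1  (since 17 mod 8 = 1)
  pull out 2: (2/17) = +1  (since 17 mod 8 = 1)
  (1/17) = 1
Product of signs = -1

-1


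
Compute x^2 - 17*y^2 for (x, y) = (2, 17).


x^2 - d*y^2
= 2^2 - 17*17^2
= 4 - 4913
= -4909

-4909


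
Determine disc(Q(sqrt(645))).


For K = Q(sqrt(d)) with d squarefree: disc(K) = d if d = 1 mod 4, and disc(K) = 4d if d = 2 or 3 mod 4.
Here d = 645, and d mod 4 = 1.
d = 1 mod 4 (O_K = Z[(1+sqrt(d))/2]), so disc(K) = d = 645

645


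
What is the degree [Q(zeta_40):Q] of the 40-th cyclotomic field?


The degree equals Euler's totient phi(40).
40 = 2^3 * 5
phi(40) = 16

16


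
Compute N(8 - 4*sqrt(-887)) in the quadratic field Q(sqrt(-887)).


N(a + b*sqrt(d)) = a^2 - d*b^2
= (8)^2 - (-887)*(-4)^2
= 64 + 14192
= 14256

14256


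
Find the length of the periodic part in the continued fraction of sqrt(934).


Run the CF algorithm for sqrt(934).
a_0 = floor(sqrt(934)) = 30; set m_0=0, q_0=1.
Recurrence: m' = q*a - m,  q' = (d - m'^2)/q,  a' = floor((a_0 + m')/q').
  step 1: m=30, q=34, a=1
  step 2: m=4, q=27, a=1
  step 3: m=23, q=15, a=3
  step 4: m=22, q=30, a=1
  step 5: m=8, q=29, a=1
  step 6: m=21, q=17, a=3
  step 7: m=30, q=2, a=30
  step 8: m=30, q=17, a=3
  step 9: m=21, q=29, a=1
  step 10: m=8, q=30, a=1
  step 11: m=22, q=15, a=3
  step 12: m=23, q=27, a=1
  step 13: m=4, q=34, a=1
  step 14: m=30, q=1, a=60
a_14 = 2*a_0 = 60, so the period closes here.
sqrt(934) = [30; 1, 1, 3, 1, 1, 3, 30, 3, 1, 1, 3, 1, 1, 60]
Period length = 14

14


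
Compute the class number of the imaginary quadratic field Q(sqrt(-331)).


K = Q(sqrt(-331)). d mod 4 = 1, so D = disc(K) = d = -331
h(K) equals the number of primitive reduced positive-definite forms (a, b, c) = a*x^2 + b*x*y + c*y^2 with b^2 - 4ac = D,
where reduced means |b| <= a <= c, with b >= 0 whenever |b| = a or a = c, and primitive means gcd(a, b, c) = 1.
Reduced forces 3a^2 <= |D| = 331, so 1 <= a <= 10; b must have the parity of D, and c = (b^2 - D)/(4a) must be an integer >= a.
Enumerate a = 1..10, b in [-a, a]:
  a=1: (1, 1, 83)  [1]
  a=2..4: none
  a=5: (5, -3, 17), (5, 3, 17)  [2]
  a=6..10: none
Total reduced forms: 1 + 2 = 3
h = 3

3


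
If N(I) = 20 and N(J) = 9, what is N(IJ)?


N(IJ) = N(I) * N(J)
= 20 * 9
= 180

180


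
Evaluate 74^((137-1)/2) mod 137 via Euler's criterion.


p = 137 is prime and the exponent is (p-1)/2 = 68, so by Euler's criterion 74^68 = (74/137) = +1 or -1 mod 137.
Compute by square-and-multiply:
  68 = 64 + 4 (binary 1000100)
  Repeated squaring mod 137: 74^1 = 74, 74^2 = 133, 74^4 = 16, 74^8 = 119, 74^16 = 50, 74^32 = 34, 74^64 = 60
  74^68 = 74^64 * 74^4 = 60 * 16 mod 137
    60 * 16 = 960 = 1 mod 137
  74^68 = 1 mod 137
Result 1: 74 is a quadratic residue mod 137.
74^68 mod 137 = 1

1


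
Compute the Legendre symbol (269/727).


p = 727 is prime, so compute (269/727) with the reciprocity algorithm (Jacobi-symbol steps: pull out 2s via (2/n), flip via reciprocity, reduce):
  reciprocity: (269/727) -> +(727/269)
  reduce: (189/269)
  reciprocity: (189/269) -> +(269/189)
  reduce: (80/189)
  pull out 2: (2/189) = -1  (since 189 mod 8 = 5)
  pull out 2: (2/189) = -1  (since 189 mod 8 = 5)
  pull out 2: (2/189) = -1  (since 189 mod 8 = 5)
  pull out 2: (2/189) = -1  (since 189 mod 8 = 5)
  reciprocity: (5/189) -> +(189/5)
  reduce: (4/5)
  pull out 2: (2/5) = -1  (since 5 mod 8 = 5)
  pull out 2: (2/5) = -1  (since 5 mod 8 = 5)
  (1/5) = 1
Product of signs = 1
(269/727) = 1

1


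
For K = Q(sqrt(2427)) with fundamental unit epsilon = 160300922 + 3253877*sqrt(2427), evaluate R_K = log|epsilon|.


epsilon = 160300922 + 3253877*sqrt(2427)
= 3.2060e+08
R = ln(3.2060e+08)
= 19.5857

19.5857


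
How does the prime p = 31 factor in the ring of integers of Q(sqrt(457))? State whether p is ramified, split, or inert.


K = Q(sqrt(457)). Since d mod 4 = 1, disc(K) = 457.
Check p | disc: 457 mod 31 = 23.
p does not divide disc. Compute Legendre symbol (d/p):
23^((31-1)/2) mod 31 = -1
(d/p) = -1, so p is inert: (p) stays prime with e=1, f=2, g=1.
Therefore p is inert.

inert


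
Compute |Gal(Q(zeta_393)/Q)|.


|Gal(Q(zeta_393)/Q)| = phi(393)
= 260

260


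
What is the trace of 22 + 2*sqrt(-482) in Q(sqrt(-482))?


Tr(a + b*sqrt(d)) = (a + b*sqrt(d)) + (a - b*sqrt(d)) = 2a
= 2 * (22)
= 44

44


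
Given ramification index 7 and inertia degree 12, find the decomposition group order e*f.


|D_P| = e * f
= 7 * 12
= 84

84


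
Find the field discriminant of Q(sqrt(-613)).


For K = Q(sqrt(d)) with d squarefree: disc(K) = d if d = 1 mod 4, and disc(K) = 4d if d = 2 or 3 mod 4.
Here d = -613, and d mod 4 = 3.
d = 3 mod 4, not 1 (O_K = Z[sqrt(d)]), so disc(K) = 4d = 4 * (-613) = -2452

-2452


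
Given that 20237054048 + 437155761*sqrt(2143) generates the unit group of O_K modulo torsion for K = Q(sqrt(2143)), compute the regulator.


epsilon = 20237054048 + 437155761*sqrt(2143)
= 4.0474e+10
R = ln(4.0474e+10)
= 24.4239

24.4239


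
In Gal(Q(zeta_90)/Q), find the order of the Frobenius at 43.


The Frobenius at p in Gal(Q(zeta_n)/Q) = (Z/nZ)* is the class of p, so its order is ord_90(43), the smallest k >= 1 with 43^k = 1 mod 90.
n = 90 = 2 * 3^2 * 5, phi(90) = 24; the order divides phi(n).
Divisors of 24: 1, 2, 3, 4, 6, 8, 12, 24
Repeated squaring mod 90: 43^1 = 43, 43^2 = 49, 43^4 = 61, 43^8 = 31, 43^16 = 61
Test divisors in increasing order:
  k=1: 43^1 = 43 mod 90
  k=2: 43^2 = 49 mod 90
  k=3: 43^3 = 49 * 43 = 37 mod 90
  k=4: 43^4 = 61 mod 90
  k=6: 43^6 = 61 * 49 = 19 mod 90
  k=8: 43^8 = 31 mod 90
  k=12: 43^12 = 31 * 61 = 1 mod 90  <- first divisor giving 1
Order = 12

12


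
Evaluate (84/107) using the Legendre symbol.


p = 107 is prime, so compute (84/107) with the reciprocity algorithm (Jacobi-symbol steps: pull out 2s via (2/n), flip via reciprocity, reduce):
  pull out 2: (2/107) = -1  (since 107 mod 8 = 3)
  pull out 2: (2/107) = -1  (since 107 mod 8 = 3)
  reciprocity: (21/107) -> +(107/21)
  reduce: (2/21)
  pull out 2: (2/21) = -1  (since 21 mod 8 = 5)
  (1/21) = 1
Product of signs = -1
(84/107) = -1

-1


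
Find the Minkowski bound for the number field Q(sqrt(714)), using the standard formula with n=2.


d = 714, d mod 4 = 2, so disc(K) = 4d = 2856; |disc(K)| = 2856
Real quadratic field, so n = 2, s = r2 = 0, r1 = 2
M = (n!/n^n) * (4/pi)^s * sqrt(|disc(K)|) = (2!/2^2) * (4/pi)^0 * sqrt(2856)
= 0.5 * 1.000000 * 53.441557
= 26.7208

26.7208


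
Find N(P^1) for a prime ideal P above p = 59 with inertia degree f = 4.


N(P^a) = p^(a*f)
= 59^(1*4)
= 59^4
= 12117361

12117361


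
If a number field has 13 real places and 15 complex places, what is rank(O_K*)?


By Dirichlet's unit theorem:
rank = r1 + r2 - 1
= 13 + 15 - 1
= 27

27


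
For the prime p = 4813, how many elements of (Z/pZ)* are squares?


For prime p, the number of non-zero quadratic residues is (p-1)/2.
= (4813-1)/2
= 2406

2406


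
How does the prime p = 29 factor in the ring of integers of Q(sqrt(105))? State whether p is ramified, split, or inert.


K = Q(sqrt(105)). Since d mod 4 = 1, disc(K) = 105.
Check p | disc: 105 mod 29 = 18.
p does not divide disc. Compute Legendre symbol (d/p):
18^((29-1)/2) mod 29 = -1
(d/p) = -1, so p is inert: (p) stays prime with e=1, f=2, g=1.
Therefore p is inert.

inert


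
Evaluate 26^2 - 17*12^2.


x^2 - d*y^2
= 26^2 - 17*12^2
= 676 - 2448
= -1772

-1772


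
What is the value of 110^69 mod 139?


p = 139 is prime and the exponent is (p-1)/2 = 69, so by Euler's criterion 110^69 = (110/139) = +1 or -1 mod 139.
Compute by square-and-multiply:
  69 = 64 + 4 + 1 (binary 1000101)
  Repeated squaring mod 139: 110^1 = 110, 110^2 = 7, 110^4 = 49, 110^8 = 38, 110^16 = 54, 110^32 = 136, 110^64 = 9
  110^69 = 110^64 * 110^4 * 110^1 = 9 * 49 * 110 mod 139
    9 * 49 = 441 = 24 mod 139
    24 * 110 = 2640 = 138 mod 139
  110^69 = 138 mod 139
Result 138 = p - 1 = -1 mod 139: 110 is a quadratic non-residue mod 139. As a residue in [0, p-1] the value is 138.
110^69 mod 139 = 138

138


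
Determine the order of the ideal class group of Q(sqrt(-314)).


K = Q(sqrt(-314)). d mod 4 = 2, so D = disc(K) = 4d = -1256
h(K) equals the number of primitive reduced positive-definite forms (a, b, c) = a*x^2 + b*x*y + c*y^2 with b^2 - 4ac = D,
where reduced means |b| <= a <= c, with b >= 0 whenever |b| = a or a = c, and primitive means gcd(a, b, c) = 1.
Reduced forces 3a^2 <= |D| = 1256, so 1 <= a <= 20; b must have the parity of D, and c = (b^2 - D)/(4a) must be an integer >= a.
Enumerate a = 1..20, b in [-a, a]:
  a=1: (1, 0, 314)  [1]
  a=2: (2, 0, 157)  [1]
  a=3: (3, -2, 105), (3, 2, 105)  [2]
  a=4: none
  a=5: (5, -2, 63), (5, 2, 63)  [2]
  a=6: (6, -4, 53), (6, 4, 53)  [2]
  a=7: (7, -2, 45), (7, 2, 45)  [2]
  a=8: none
  a=9: (9, -2, 35), (9, 2, 35)  [2]
  a=10: (10, -8, 33), (10, 8, 33)  [2]
  a=11: (11, -8, 30), (11, 8, 30)  [2]
  a=12..13: none
  a=14: (14, -12, 25), (14, 12, 25)  [2]
  a=15: (15, -8, 22), (15, -2, 21), (15, 2, 21), (15, 8, 22)  [4]
  a=16: none
  a=17: (17, -6, 19), (17, 6, 19)  [2]
  a=18: (18, -16, 21), (18, 16, 21)  [2]
  a=19..20: none
Total reduced forms: 1 + 1 + 2 + 2 + 2 + 2 + 2 + 2 + 2 + 2 + 4 + 2 + 2 = 26
h = 26

26


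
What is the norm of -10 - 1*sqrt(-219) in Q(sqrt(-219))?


N(a + b*sqrt(d)) = a^2 - d*b^2
= (-10)^2 - (-219)*(-1)^2
= 100 + 219
= 319

319


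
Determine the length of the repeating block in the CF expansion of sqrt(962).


Run the CF algorithm for sqrt(962).
a_0 = floor(sqrt(962)) = 31; set m_0=0, q_0=1.
Recurrence: m' = q*a - m,  q' = (d - m'^2)/q,  a' = floor((a_0 + m')/q').
  step 1: m=31, q=1, a=62
a_1 = 2*a_0 = 62, so the period closes here.
sqrt(962) = [31; 62]
Period length = 1

1


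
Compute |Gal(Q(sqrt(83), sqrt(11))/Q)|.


The 2 square roots of distinct primes are multiplicatively independent over Q,
so [K:Q] = 2^2 and Gal(K/Q) is isomorphic to (Z/2Z)^2.
|Gal| = 2^2 = 4

4
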